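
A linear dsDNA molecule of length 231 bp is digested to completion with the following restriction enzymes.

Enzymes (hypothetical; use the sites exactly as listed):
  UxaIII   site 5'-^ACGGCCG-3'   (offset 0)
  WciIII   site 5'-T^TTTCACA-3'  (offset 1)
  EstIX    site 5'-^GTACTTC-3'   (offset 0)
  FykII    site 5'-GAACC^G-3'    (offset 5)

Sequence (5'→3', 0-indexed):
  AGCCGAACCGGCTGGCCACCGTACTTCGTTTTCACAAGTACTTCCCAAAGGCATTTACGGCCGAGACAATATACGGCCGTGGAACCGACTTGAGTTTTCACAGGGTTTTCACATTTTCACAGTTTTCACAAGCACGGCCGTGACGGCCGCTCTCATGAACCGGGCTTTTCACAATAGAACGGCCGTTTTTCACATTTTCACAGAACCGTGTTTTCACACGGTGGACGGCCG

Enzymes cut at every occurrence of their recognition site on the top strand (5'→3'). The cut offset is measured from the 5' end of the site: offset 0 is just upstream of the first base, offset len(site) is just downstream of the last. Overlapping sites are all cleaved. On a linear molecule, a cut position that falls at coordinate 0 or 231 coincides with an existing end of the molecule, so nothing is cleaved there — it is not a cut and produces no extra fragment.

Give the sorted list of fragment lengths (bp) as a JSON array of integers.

[4,5,7,8,8,8,9,9,9,9,9,9,10,11,11,12,12,13,14,16,19,19]

Per-enzyme occurrences:
  UxaIII (ACGGCCG, off=0): starts [56, 72, 133, 142, 178, 224] → cuts [56, 72, 133, 142, 178, 224]
  WciIII (TTTTCACA, off=1): starts [28, 94, 105, 113, 122, 165, 186, 194, 210] → cuts [29, 95, 106, 114, 123, 166, 187, 195, 211]
  EstIX (GTACTTC, off=0): starts [20, 37] → cuts [20, 37]
  FykII (GAACCG, off=5): starts [4, 81, 156, 202] → cuts [9, 86, 161, 207]

All cut coordinates (distinct, sorted): [9, 20, 29, 37, 56, 72, 86, 95, 106, 114, 123, 133, 142, 161, 166, 178, 187, 195, 207, 211, 224]

Fragment lengths:
  [0,9): 9 bp
  [9,20): 11 bp
  [20,29): 9 bp
  [29,37): 8 bp
  [37,56): 19 bp
  [56,72): 16 bp
  [72,86): 14 bp
  [86,95): 9 bp
  [95,106): 11 bp
  [106,114): 8 bp
  [114,123): 9 bp
  [123,133): 10 bp
  [133,142): 9 bp
  [142,161): 19 bp
  [161,166): 5 bp
  [166,178): 12 bp
  [178,187): 9 bp
  [187,195): 8 bp
  [195,207): 12 bp
  [207,211): 4 bp
  [211,224): 13 bp
  [224,231): 7 bp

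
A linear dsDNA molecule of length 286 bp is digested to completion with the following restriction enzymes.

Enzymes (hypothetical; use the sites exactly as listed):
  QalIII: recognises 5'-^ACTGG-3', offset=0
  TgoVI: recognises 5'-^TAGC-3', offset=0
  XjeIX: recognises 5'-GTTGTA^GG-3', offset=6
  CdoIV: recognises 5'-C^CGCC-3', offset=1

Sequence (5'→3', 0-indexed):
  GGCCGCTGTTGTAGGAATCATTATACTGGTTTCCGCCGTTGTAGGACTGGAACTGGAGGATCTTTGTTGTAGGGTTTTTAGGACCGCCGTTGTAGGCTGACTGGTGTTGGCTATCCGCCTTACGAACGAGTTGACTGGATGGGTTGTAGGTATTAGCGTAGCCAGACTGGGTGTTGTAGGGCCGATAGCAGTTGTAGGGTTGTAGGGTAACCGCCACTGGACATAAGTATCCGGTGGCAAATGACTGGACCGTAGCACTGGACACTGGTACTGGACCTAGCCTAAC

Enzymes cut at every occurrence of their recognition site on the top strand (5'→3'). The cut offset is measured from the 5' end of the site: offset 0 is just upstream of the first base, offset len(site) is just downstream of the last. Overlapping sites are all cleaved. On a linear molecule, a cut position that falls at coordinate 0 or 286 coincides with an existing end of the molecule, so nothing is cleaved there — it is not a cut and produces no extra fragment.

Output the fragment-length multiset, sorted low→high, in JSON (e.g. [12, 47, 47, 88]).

Scan for sites:
  QalIII ACTGG/0: at [24, 45, 51, 99, 133, 165, 215, 243, 256, 263, 269] ⇒ [24, 45, 51, 99, 133, 165, 215, 243, 256, 263, 269]
  TgoVI TAGC/0: at [153, 158, 185, 252, 277] ⇒ [153, 158, 185, 252, 277]
  XjeIX GTTGTAGG/6: at [7, 37, 65, 88, 142, 172, 190, 198] ⇒ [13, 43, 71, 94, 148, 178, 196, 204]
  CdoIV CCGCC/1: at [32, 83, 114, 210] ⇒ [33, 84, 115, 211]

All cut coordinates (distinct, sorted): [13, 24, 33, 43, 45, 51, 71, 84, 94, 99, 115, 133, 148, 153, 158, 165, 178, 185, 196, 204, 211, 215, 243, 252, 256, 263, 269, 277]

Fragments:
  [0,13): 13 bp
  [13,24): 11 bp
  [24,33): 9 bp
  [33,43): 10 bp
  [43,45): 2 bp
  [45,51): 6 bp
  [51,71): 20 bp
  [71,84): 13 bp
  [84,94): 10 bp
  [94,99): 5 bp
  [99,115): 16 bp
  [115,133): 18 bp
  [133,148): 15 bp
  [148,153): 5 bp
  [153,158): 5 bp
  [158,165): 7 bp
  [165,178): 13 bp
  [178,185): 7 bp
  [185,196): 11 bp
  [196,204): 8 bp
  [204,211): 7 bp
  [211,215): 4 bp
  [215,243): 28 bp
  [243,252): 9 bp
  [252,256): 4 bp
  [256,263): 7 bp
  [263,269): 6 bp
  [269,277): 8 bp
  [277,286): 9 bp

[2,4,4,5,5,5,6,6,7,7,7,7,8,8,9,9,9,10,10,11,11,13,13,13,15,16,18,20,28]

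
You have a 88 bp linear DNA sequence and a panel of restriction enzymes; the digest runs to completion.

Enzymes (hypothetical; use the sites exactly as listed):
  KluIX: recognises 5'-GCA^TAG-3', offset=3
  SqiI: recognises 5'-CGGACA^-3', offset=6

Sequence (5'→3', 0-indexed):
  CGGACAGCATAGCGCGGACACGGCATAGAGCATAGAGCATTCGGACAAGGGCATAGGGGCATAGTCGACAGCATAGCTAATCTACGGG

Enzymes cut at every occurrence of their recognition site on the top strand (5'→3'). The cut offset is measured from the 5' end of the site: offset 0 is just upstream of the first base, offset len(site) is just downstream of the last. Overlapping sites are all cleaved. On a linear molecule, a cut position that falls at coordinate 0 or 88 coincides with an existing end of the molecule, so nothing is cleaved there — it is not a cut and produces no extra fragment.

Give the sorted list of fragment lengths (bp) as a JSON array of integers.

Site scan:
  KluIX GCATAG/3: at [6, 22, 29, 50, 58, 70] ⇒ [9, 25, 32, 53, 61, 73]
  SqiI CGGACA/6: at [0, 14, 41] ⇒ [6, 20, 47]

Pooled cuts: [6, 9, 20, 25, 32, 47, 53, 61, 73]

Fragments:
  [0,6): 6 bp
  [6,9): 3 bp
  [9,20): 11 bp
  [20,25): 5 bp
  [25,32): 7 bp
  [32,47): 15 bp
  [47,53): 6 bp
  [53,61): 8 bp
  [61,73): 12 bp
  [73,88): 15 bp

[3,5,6,6,7,8,11,12,15,15]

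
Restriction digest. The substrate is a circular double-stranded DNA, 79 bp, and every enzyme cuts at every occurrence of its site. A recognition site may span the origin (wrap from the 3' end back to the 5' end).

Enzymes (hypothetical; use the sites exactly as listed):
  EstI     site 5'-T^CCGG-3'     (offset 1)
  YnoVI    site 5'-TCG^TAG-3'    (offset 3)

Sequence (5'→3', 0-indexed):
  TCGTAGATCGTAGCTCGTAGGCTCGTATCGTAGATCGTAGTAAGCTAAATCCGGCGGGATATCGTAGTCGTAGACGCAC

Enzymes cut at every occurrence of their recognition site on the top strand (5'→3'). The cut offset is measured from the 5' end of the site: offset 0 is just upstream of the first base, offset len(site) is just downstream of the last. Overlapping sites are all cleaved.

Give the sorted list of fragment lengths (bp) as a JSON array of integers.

[6,7,7,7,12,13,13,14]

Site scan:
  EstI (TCCGG, off=1): starts [49] → cuts [50]
  YnoVI (TCGTAG, off=3): starts [0, 7, 14, 27, 34, 61, 67] → cuts [3, 10, 17, 30, 37, 64, 70]

All cut coordinates (distinct, sorted): [3, 10, 17, 30, 37, 50, 64, 70]

Fragments:
  3→10: 7 bp
  10→17: 7 bp
  17→30: 13 bp
  30→37: 7 bp
  37→50: 13 bp
  50→64: 14 bp
  64→70: 6 bp
  70→3 (wrap): 79-70+3 = 12 bp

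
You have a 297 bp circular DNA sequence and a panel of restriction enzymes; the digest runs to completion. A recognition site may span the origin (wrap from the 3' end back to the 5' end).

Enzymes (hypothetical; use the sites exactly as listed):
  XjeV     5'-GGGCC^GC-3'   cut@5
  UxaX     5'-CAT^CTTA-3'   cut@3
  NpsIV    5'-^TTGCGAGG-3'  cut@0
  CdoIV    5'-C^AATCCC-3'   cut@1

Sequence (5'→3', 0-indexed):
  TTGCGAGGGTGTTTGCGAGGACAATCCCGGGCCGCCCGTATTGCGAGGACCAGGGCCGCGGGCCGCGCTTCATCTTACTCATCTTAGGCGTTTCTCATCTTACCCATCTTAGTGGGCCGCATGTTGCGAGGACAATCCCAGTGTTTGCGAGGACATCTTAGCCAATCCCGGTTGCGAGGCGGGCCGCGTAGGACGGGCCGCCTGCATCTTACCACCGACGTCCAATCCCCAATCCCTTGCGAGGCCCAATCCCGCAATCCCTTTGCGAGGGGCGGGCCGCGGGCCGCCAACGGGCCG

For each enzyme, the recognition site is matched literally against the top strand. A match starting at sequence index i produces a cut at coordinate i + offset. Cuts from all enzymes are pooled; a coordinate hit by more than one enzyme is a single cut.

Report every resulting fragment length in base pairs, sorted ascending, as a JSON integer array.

[5,6,7,7,7,7,7,7,8,8,8,9,9,9,10,10,11,11,11,11,12,12,12,14,14,16,16,16,17]

Site scan:
  XjeV GGGCCGC/5: at [28, 52, 59, 113, 180, 194, 273, 280] ⇒ [33, 57, 64, 118, 185, 199, 278, 285]
  UxaX CATCTTA/3: at [70, 79, 95, 104, 153, 204] ⇒ [73, 82, 98, 107, 156, 207]
  NpsIV TTGCGAGG/0: at [0, 12, 40, 123, 144, 171, 236, 262] ⇒ [0, 12, 40, 123, 144, 171, 236, 262]
  CdoIV CAATCCC/1: at [21, 132, 162, 222, 229, 246, 254] ⇒ [22, 133, 163, 223, 230, 247, 255]

Pooled cuts: [0, 12, 22, 33, 40, 57, 64, 73, 82, 98, 107, 118, 123, 133, 144, 156, 163, 171, 185, 199, 207, 223, 230, 236, 247, 255, 262, 278, 285]

Fragments:
  0→12: 12 bp
  12→22: 10 bp
  22→33: 11 bp
  33→40: 7 bp
  40→57: 17 bp
  57→64: 7 bp
  64→73: 9 bp
  73→82: 9 bp
  82→98: 16 bp
  98→107: 9 bp
  107→118: 11 bp
  118→123: 5 bp
  123→133: 10 bp
  133→144: 11 bp
  144→156: 12 bp
  156→163: 7 bp
  163→171: 8 bp
  171→185: 14 bp
  185→199: 14 bp
  199→207: 8 bp
  207→223: 16 bp
  223→230: 7 bp
  230→236: 6 bp
  236→247: 11 bp
  247→255: 8 bp
  255→262: 7 bp
  262→278: 16 bp
  278→285: 7 bp
  285→0 (wrap): 297-285+0 = 12 bp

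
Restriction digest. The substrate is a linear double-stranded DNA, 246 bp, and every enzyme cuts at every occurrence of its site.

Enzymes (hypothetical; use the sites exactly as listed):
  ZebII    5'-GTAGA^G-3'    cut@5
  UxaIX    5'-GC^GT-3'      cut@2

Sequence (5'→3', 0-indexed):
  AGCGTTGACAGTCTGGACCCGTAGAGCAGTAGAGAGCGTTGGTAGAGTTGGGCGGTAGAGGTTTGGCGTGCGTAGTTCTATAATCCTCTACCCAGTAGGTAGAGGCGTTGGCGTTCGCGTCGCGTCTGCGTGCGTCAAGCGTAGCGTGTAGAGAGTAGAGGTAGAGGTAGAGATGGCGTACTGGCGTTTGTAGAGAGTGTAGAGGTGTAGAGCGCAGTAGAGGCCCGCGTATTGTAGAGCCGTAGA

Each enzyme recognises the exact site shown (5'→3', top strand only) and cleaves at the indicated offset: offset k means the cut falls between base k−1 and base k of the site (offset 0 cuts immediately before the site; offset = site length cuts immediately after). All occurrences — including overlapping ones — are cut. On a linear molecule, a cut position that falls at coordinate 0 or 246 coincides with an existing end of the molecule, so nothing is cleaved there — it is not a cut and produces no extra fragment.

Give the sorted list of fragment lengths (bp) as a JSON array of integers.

[3,3,4,4,4,5,5,6,6,6,6,6,6,7,7,7,7,8,8,8,8,8,9,9,9,10,10,13,22,32]

Scan for sites:
  ZebII GTAGAG/5: at [20, 28, 41, 54, 98, 147, 154, 160, 166, 189, 198, 206, 216, 233] ⇒ [25, 33, 46, 59, 103, 152, 159, 165, 171, 194, 203, 211, 221, 238]
  UxaIX GCGT/2: at [1, 35, 65, 69, 104, 110, 116, 121, 127, 131, 138, 143, 175, 183, 226] ⇒ [3, 37, 67, 71, 106, 112, 118, 123, 129, 133, 140, 145, 177, 185, 228]

Pooled cuts: [3, 25, 33, 37, 46, 59, 67, 71, 103, 106, 112, 118, 123, 129, 133, 140, 145, 152, 159, 165, 171, 177, 185, 194, 203, 211, 221, 228, 238]

Fragments:
  [0,3): 3 bp
  [3,25): 22 bp
  [25,33): 8 bp
  [33,37): 4 bp
  [37,46): 9 bp
  [46,59): 13 bp
  [59,67): 8 bp
  [67,71): 4 bp
  [71,103): 32 bp
  [103,106): 3 bp
  [106,112): 6 bp
  [112,118): 6 bp
  [118,123): 5 bp
  [123,129): 6 bp
  [129,133): 4 bp
  [133,140): 7 bp
  [140,145): 5 bp
  [145,152): 7 bp
  [152,159): 7 bp
  [159,165): 6 bp
  [165,171): 6 bp
  [171,177): 6 bp
  [177,185): 8 bp
  [185,194): 9 bp
  [194,203): 9 bp
  [203,211): 8 bp
  [211,221): 10 bp
  [221,228): 7 bp
  [228,238): 10 bp
  [238,246): 8 bp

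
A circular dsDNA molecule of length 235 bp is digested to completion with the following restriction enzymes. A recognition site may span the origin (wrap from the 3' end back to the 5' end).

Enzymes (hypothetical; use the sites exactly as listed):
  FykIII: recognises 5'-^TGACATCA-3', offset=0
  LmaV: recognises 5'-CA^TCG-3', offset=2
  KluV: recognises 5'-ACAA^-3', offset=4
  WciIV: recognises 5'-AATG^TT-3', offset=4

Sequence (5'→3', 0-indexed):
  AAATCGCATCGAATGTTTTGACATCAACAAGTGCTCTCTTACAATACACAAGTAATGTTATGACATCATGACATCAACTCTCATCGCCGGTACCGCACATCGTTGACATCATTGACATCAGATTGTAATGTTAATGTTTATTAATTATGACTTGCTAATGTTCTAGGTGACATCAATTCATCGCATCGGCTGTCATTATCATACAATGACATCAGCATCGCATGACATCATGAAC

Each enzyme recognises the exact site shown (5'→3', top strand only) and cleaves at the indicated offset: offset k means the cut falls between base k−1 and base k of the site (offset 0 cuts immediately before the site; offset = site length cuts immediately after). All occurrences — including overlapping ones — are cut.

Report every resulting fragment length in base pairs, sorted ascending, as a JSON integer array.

[3,3,4,5,5,6,6,6,7,7,7,8,9,11,12,13,14,15,15,16,18,21,24]

Per-enzyme occurrences:
  FykIII (TGACATCA, off=0): starts [18, 60, 68, 103, 112, 167, 206, 222] → cuts [18, 60, 68, 103, 112, 167, 206, 222]
  LmaV (CATCG, off=2): starts [6, 81, 97, 178, 183, 215] → cuts [8, 83, 99, 180, 185, 217]
  KluV (ACAA, off=4): starts [26, 40, 47, 202, 233] → cuts [2, 30, 44, 51, 206]
  WciIV (AATGTT, off=4): starts [11, 53, 126, 132, 156] → cuts [15, 57, 130, 136, 160]

Pooled cuts: [2, 8, 15, 18, 30, 44, 51, 57, 60, 68, 83, 99, 103, 112, 130, 136, 160, 167, 180, 185, 206, 217, 222]

Fragment lengths:
  2→8: 6 bp
  8→15: 7 bp
  15→18: 3 bp
  18→30: 12 bp
  30→44: 14 bp
  44→51: 7 bp
  51→57: 6 bp
  57→60: 3 bp
  60→68: 8 bp
  68→83: 15 bp
  83→99: 16 bp
  99→103: 4 bp
  103→112: 9 bp
  112→130: 18 bp
  130→136: 6 bp
  136→160: 24 bp
  160→167: 7 bp
  167→180: 13 bp
  180→185: 5 bp
  185→206: 21 bp
  206→217: 11 bp
  217→222: 5 bp
  222→2 (wrap): 235-222+2 = 15 bp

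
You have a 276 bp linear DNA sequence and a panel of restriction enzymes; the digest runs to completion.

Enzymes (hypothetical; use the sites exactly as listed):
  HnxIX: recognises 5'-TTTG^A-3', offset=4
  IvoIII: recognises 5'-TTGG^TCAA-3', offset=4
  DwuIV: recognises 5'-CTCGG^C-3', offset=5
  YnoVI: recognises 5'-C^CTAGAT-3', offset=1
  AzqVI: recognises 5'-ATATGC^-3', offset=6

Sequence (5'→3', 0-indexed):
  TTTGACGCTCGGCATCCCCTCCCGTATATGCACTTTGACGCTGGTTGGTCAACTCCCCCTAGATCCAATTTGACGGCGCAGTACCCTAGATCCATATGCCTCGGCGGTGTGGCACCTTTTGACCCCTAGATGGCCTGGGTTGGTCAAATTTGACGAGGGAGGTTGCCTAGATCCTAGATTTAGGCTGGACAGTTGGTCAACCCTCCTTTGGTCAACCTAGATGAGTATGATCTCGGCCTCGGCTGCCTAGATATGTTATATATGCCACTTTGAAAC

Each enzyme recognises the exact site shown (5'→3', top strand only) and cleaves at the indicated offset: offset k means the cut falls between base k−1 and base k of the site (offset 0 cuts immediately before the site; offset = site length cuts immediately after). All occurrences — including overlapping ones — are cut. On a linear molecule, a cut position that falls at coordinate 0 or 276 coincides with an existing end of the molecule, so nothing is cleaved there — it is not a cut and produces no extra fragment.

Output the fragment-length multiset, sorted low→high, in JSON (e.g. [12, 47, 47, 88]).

Per-enzyme occurrences:
  HnxIX (TTTGA, off=4): starts [0, 33, 68, 117, 148, 268] → cuts [4, 37, 72, 121, 152, 272]
  IvoIII (TTGGTCAA, off=4): starts [44, 139, 192, 207] → cuts [48, 143, 196, 211]
  DwuIV (CTCGGC, off=5): starts [7, 99, 231, 237] → cuts [12, 104, 236, 242]
  YnoVI (CCTAGAT, off=1): starts [57, 84, 124, 165, 172, 215, 245] → cuts [58, 85, 125, 166, 173, 216, 246]
  AzqVI (ATATGC, off=6): starts [25, 93, 259] → cuts [31, 99, 265]

Pooled cuts: [4, 12, 31, 37, 48, 58, 72, 85, 99, 104, 121, 125, 143, 152, 166, 173, 196, 211, 216, 236, 242, 246, 265, 272]

Fragment lengths:
  [0,4): 4 bp
  [4,12): 8 bp
  [12,31): 19 bp
  [31,37): 6 bp
  [37,48): 11 bp
  [48,58): 10 bp
  [58,72): 14 bp
  [72,85): 13 bp
  [85,99): 14 bp
  [99,104): 5 bp
  [104,121): 17 bp
  [121,125): 4 bp
  [125,143): 18 bp
  [143,152): 9 bp
  [152,166): 14 bp
  [166,173): 7 bp
  [173,196): 23 bp
  [196,211): 15 bp
  [211,216): 5 bp
  [216,236): 20 bp
  [236,242): 6 bp
  [242,246): 4 bp
  [246,265): 19 bp
  [265,272): 7 bp
  [272,276): 4 bp

[4,4,4,4,5,5,6,6,7,7,8,9,10,11,13,14,14,14,15,17,18,19,19,20,23]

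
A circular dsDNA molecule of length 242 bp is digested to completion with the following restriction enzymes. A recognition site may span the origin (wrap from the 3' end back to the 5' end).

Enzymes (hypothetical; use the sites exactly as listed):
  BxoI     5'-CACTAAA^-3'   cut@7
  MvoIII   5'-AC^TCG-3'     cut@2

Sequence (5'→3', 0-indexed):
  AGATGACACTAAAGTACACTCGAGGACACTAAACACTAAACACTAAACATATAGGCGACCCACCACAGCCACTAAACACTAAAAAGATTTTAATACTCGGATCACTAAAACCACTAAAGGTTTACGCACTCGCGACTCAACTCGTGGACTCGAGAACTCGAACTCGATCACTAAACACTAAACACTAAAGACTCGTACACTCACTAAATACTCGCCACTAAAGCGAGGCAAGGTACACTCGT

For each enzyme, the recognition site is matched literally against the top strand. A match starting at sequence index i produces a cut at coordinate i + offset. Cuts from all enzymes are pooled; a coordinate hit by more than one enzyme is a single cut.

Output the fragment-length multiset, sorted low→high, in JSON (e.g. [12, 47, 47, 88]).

[3,3,6,6,7,7,7,7,7,8,8,9,11,11,12,12,13,13,14,16,16,17,29]

Scan for sites:
  BxoI (CACTAAA, off=7): starts [6, 26, 33, 40, 69, 76, 102, 111, 168, 175, 182, 201, 215] → cuts [13, 33, 40, 47, 76, 83, 109, 118, 175, 182, 189, 208, 222]
  MvoIII (ACTCG, off=2): starts [17, 94, 127, 139, 147, 155, 161, 190, 209, 236] → cuts [19, 96, 129, 141, 149, 157, 163, 192, 211, 238]

All cut coordinates (distinct, sorted): [13, 19, 33, 40, 47, 76, 83, 96, 109, 118, 129, 141, 149, 157, 163, 175, 182, 189, 192, 208, 211, 222, 238]

Fragments:
  13→19: 6 bp
  19→33: 14 bp
  33→40: 7 bp
  40→47: 7 bp
  47→76: 29 bp
  76→83: 7 bp
  83→96: 13 bp
  96→109: 13 bp
  109→118: 9 bp
  118→129: 11 bp
  129→141: 12 bp
  141→149: 8 bp
  149→157: 8 bp
  157→163: 6 bp
  163→175: 12 bp
  175→182: 7 bp
  182→189: 7 bp
  189→192: 3 bp
  192→208: 16 bp
  208→211: 3 bp
  211→222: 11 bp
  222→238: 16 bp
  238→13 (wrap): 242-238+13 = 17 bp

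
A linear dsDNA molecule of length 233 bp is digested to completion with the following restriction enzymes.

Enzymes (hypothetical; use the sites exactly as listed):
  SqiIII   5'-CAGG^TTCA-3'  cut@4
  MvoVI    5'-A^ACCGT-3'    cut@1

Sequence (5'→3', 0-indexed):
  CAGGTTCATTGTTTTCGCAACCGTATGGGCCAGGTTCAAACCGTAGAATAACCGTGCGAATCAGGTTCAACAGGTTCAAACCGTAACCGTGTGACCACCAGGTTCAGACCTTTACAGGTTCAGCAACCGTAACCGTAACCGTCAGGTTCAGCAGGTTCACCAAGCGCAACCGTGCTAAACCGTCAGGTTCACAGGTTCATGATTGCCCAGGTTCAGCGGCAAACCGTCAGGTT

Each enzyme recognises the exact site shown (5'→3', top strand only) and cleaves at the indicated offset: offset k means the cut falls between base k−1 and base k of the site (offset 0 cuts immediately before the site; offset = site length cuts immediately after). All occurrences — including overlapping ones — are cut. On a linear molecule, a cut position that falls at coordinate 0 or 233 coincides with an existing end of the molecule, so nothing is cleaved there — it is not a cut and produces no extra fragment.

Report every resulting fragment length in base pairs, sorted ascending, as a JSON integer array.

Site scan:
  SqiIII (CAGGTTCA, off=4): starts [0, 30, 61, 70, 98, 114, 142, 151, 183, 191, 207] → cuts [4, 34, 65, 74, 102, 118, 146, 155, 187, 195, 211]
  MvoVI (AACCGT, off=1): starts [18, 38, 49, 78, 84, 124, 130, 136, 167, 177, 221] → cuts [19, 39, 50, 79, 85, 125, 131, 137, 168, 178, 222]

All cut coordinates (distinct, sorted): [4, 19, 34, 39, 50, 65, 74, 79, 85, 102, 118, 125, 131, 137, 146, 155, 168, 178, 187, 195, 211, 222]

Fragment lengths:
  [0,4): 4 bp
  [4,19): 15 bp
  [19,34): 15 bp
  [34,39): 5 bp
  [39,50): 11 bp
  [50,65): 15 bp
  [65,74): 9 bp
  [74,79): 5 bp
  [79,85): 6 bp
  [85,102): 17 bp
  [102,118): 16 bp
  [118,125): 7 bp
  [125,131): 6 bp
  [131,137): 6 bp
  [137,146): 9 bp
  [146,155): 9 bp
  [155,168): 13 bp
  [168,178): 10 bp
  [178,187): 9 bp
  [187,195): 8 bp
  [195,211): 16 bp
  [211,222): 11 bp
  [222,233): 11 bp

[4,5,5,6,6,6,7,8,9,9,9,9,10,11,11,11,13,15,15,15,16,16,17]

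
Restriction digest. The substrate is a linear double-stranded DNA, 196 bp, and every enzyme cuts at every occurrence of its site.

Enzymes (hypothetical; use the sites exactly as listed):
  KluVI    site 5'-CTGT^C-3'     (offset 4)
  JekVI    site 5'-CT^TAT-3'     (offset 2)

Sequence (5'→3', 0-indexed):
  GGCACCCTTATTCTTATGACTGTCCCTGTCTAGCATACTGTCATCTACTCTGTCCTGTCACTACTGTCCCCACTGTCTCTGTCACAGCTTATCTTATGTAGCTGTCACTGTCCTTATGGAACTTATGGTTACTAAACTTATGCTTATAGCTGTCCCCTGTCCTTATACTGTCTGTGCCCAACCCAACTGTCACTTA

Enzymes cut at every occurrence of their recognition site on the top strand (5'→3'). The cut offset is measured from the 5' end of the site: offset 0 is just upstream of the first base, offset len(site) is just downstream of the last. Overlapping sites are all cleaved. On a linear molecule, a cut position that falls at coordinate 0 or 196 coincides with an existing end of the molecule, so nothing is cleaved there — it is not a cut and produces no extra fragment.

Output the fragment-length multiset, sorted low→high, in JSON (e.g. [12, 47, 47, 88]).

[3,3,5,5,6,6,6,6,6,6,7,7,8,8,9,9,9,9,9,11,12,12,15,19]

Per-enzyme occurrences:
  KluVI (CTGTC, off=4): starts [19, 25, 37, 49, 54, 63, 72, 78, 101, 107, 149, 156, 167, 186] → cuts [23, 29, 41, 53, 58, 67, 76, 82, 105, 111, 153, 160, 171, 190]
  JekVI (CTTAT, off=2): starts [6, 12, 87, 92, 112, 121, 136, 142, 161] → cuts [8, 14, 89, 94, 114, 123, 138, 144, 163]

All cut coordinates (distinct, sorted): [8, 14, 23, 29, 41, 53, 58, 67, 76, 82, 89, 94, 105, 111, 114, 123, 138, 144, 153, 160, 163, 171, 190]

Fragments:
  [0,8): 8 bp
  [8,14): 6 bp
  [14,23): 9 bp
  [23,29): 6 bp
  [29,41): 12 bp
  [41,53): 12 bp
  [53,58): 5 bp
  [58,67): 9 bp
  [67,76): 9 bp
  [76,82): 6 bp
  [82,89): 7 bp
  [89,94): 5 bp
  [94,105): 11 bp
  [105,111): 6 bp
  [111,114): 3 bp
  [114,123): 9 bp
  [123,138): 15 bp
  [138,144): 6 bp
  [144,153): 9 bp
  [153,160): 7 bp
  [160,163): 3 bp
  [163,171): 8 bp
  [171,190): 19 bp
  [190,196): 6 bp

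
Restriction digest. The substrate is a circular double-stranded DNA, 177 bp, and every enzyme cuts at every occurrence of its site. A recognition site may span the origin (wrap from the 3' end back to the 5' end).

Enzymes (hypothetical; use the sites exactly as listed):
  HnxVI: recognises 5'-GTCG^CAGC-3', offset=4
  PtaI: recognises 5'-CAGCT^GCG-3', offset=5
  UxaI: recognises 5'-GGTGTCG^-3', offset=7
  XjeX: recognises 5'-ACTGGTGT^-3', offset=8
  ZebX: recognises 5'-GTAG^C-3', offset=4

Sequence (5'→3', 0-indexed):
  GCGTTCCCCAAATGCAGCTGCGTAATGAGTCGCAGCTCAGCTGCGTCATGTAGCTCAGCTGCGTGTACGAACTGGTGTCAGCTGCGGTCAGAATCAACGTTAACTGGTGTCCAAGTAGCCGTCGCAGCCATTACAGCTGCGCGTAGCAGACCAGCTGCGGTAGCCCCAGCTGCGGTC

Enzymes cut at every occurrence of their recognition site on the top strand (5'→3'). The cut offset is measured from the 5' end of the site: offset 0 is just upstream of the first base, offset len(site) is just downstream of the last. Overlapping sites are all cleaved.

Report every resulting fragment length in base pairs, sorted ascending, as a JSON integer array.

Site scan:
  HnxVI GTCGCAGC/4: at [28, 120] ⇒ [32, 124]
  PtaI CAGCTGCG/5: at [14, 37, 55, 78, 133, 151, 166] ⇒ [19, 42, 60, 83, 138, 156, 171]
  UxaI (GGTGTCG, off=7): no sites
  XjeX ACTGGTGT/8: at [70, 102] ⇒ [78, 110]
  ZebX GTAGC/4: at [49, 114, 142, 159] ⇒ [53, 118, 146, 163]

Pooled cuts: [19, 32, 42, 53, 60, 78, 83, 110, 118, 124, 138, 146, 156, 163, 171]

Fragment lengths:
  19→32: 13 bp
  32→42: 10 bp
  42→53: 11 bp
  53→60: 7 bp
  60→78: 18 bp
  78→83: 5 bp
  83→110: 27 bp
  110→118: 8 bp
  118→124: 6 bp
  124→138: 14 bp
  138→146: 8 bp
  146→156: 10 bp
  156→163: 7 bp
  163→171: 8 bp
  171→19 (wrap): 177-171+19 = 25 bp

[5,6,7,7,8,8,8,10,10,11,13,14,18,25,27]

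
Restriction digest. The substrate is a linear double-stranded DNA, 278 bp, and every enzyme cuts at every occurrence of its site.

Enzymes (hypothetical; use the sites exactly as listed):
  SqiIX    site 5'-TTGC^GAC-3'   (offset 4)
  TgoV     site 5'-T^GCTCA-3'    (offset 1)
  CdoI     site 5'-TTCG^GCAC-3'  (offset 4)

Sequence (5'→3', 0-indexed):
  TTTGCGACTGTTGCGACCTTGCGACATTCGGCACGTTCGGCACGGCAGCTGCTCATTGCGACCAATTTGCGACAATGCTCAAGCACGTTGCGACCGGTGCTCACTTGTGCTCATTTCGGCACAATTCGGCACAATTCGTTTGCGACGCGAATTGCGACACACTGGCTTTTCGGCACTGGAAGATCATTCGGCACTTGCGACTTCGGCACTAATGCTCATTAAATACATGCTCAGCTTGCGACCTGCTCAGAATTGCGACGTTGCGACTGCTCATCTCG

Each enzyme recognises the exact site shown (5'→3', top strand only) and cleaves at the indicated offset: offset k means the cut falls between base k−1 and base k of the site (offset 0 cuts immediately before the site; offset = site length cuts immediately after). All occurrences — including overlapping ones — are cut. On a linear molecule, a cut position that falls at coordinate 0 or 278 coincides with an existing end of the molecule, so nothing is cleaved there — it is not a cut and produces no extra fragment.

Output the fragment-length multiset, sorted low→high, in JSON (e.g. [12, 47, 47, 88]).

[4,5,5,6,7,7,8,8,8,8,8,9,9,9,10,10,10,10,11,11,11,12,12,15,15,15,17,18]

Site scan:
  SqiIX TTGCGAC/4: at [1, 10, 18, 55, 66, 87, 139, 151, 194, 235, 252, 260] ⇒ [5, 14, 22, 59, 70, 91, 143, 155, 198, 239, 256, 264]
  TgoV TGCTCA/1: at [49, 75, 97, 107, 212, 227, 243, 267] ⇒ [50, 76, 98, 108, 213, 228, 244, 268]
  CdoI TTCGGCAC/4: at [26, 35, 114, 124, 168, 186, 201] ⇒ [30, 39, 118, 128, 172, 190, 205]

Pooled cuts: [5, 14, 22, 30, 39, 50, 59, 70, 76, 91, 98, 108, 118, 128, 143, 155, 172, 190, 198, 205, 213, 228, 239, 244, 256, 264, 268]

Fragment lengths:
  [0,5): 5 bp
  [5,14): 9 bp
  [14,22): 8 bp
  [22,30): 8 bp
  [30,39): 9 bp
  [39,50): 11 bp
  [50,59): 9 bp
  [59,70): 11 bp
  [70,76): 6 bp
  [76,91): 15 bp
  [91,98): 7 bp
  [98,108): 10 bp
  [108,118): 10 bp
  [118,128): 10 bp
  [128,143): 15 bp
  [143,155): 12 bp
  [155,172): 17 bp
  [172,190): 18 bp
  [190,198): 8 bp
  [198,205): 7 bp
  [205,213): 8 bp
  [213,228): 15 bp
  [228,239): 11 bp
  [239,244): 5 bp
  [244,256): 12 bp
  [256,264): 8 bp
  [264,268): 4 bp
  [268,278): 10 bp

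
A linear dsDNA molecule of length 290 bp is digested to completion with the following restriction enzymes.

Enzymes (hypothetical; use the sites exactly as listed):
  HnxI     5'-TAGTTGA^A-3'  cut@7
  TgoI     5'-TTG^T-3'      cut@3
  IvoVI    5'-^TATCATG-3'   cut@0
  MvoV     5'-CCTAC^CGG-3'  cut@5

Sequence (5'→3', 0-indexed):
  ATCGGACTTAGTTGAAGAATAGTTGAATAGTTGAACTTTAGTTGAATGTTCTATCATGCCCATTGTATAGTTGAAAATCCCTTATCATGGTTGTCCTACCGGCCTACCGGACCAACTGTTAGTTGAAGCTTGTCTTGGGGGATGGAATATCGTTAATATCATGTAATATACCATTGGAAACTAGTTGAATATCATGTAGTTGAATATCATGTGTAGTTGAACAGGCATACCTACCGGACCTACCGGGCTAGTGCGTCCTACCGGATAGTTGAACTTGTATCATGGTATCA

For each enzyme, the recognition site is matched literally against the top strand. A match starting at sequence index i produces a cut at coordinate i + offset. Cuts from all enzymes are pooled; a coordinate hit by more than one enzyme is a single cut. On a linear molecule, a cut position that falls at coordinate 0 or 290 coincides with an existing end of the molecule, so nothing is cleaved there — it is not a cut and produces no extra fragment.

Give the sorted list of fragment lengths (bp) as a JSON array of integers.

[1,1,5,6,6,6,8,8,8,9,9,11,11,11,11,13,14,14,14,15,16,18,19,24,32]

Site scan:
  HnxI TAGTTGAA/7: at [8, 19, 27, 38, 67, 119, 181, 196, 213, 265] ⇒ [15, 26, 34, 45, 74, 126, 188, 203, 220, 272]
  TgoI TTGT/3: at [62, 90, 129, 274] ⇒ [65, 93, 132, 277]
  IvoVI TATCATG/0: at [51, 82, 156, 189, 204, 277] ⇒ [51, 82, 156, 189, 204, 277]
  MvoV CCTACCGG/5: at [94, 102, 229, 238, 256] ⇒ [99, 107, 234, 243, 261]

All cut coordinates (distinct, sorted): [15, 26, 34, 45, 51, 65, 74, 82, 93, 99, 107, 126, 132, 156, 188, 189, 203, 204, 220, 234, 243, 261, 272, 277]

Fragment lengths:
  [0,15): 15 bp
  [15,26): 11 bp
  [26,34): 8 bp
  [34,45): 11 bp
  [45,51): 6 bp
  [51,65): 14 bp
  [65,74): 9 bp
  [74,82): 8 bp
  [82,93): 11 bp
  [93,99): 6 bp
  [99,107): 8 bp
  [107,126): 19 bp
  [126,132): 6 bp
  [132,156): 24 bp
  [156,188): 32 bp
  [188,189): 1 bp
  [189,203): 14 bp
  [203,204): 1 bp
  [204,220): 16 bp
  [220,234): 14 bp
  [234,243): 9 bp
  [243,261): 18 bp
  [261,272): 11 bp
  [272,277): 5 bp
  [277,290): 13 bp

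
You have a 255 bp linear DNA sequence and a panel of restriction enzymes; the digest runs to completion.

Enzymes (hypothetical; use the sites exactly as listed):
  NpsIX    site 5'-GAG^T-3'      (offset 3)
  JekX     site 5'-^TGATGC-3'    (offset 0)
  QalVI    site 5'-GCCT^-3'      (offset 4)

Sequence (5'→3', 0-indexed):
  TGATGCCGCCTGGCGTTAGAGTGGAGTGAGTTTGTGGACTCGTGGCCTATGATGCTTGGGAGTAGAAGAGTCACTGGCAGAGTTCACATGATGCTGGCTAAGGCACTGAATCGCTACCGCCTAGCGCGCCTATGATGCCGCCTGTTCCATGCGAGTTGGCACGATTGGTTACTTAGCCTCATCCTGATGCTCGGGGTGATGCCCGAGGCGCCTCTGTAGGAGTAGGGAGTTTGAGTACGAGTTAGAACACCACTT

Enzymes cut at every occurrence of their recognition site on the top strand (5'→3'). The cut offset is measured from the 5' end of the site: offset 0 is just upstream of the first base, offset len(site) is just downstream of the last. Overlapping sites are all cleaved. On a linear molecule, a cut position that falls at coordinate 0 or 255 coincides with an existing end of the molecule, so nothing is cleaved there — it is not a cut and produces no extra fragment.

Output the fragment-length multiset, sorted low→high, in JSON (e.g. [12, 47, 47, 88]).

[1,1,4,5,5,6,6,6,7,8,9,9,10,11,11,12,12,12,13,14,17,18,24,34]

Site scan:
  NpsIX (GAGT, off=3): starts [18, 23, 27, 59, 67, 79, 152, 219, 226, 232, 238] → cuts [21, 26, 30, 62, 70, 82, 155, 222, 229, 235, 241]
  JekX (TGATGC, off=0): starts [0, 49, 88, 132, 184, 196] → cuts [49, 88, 132, 184, 196] (position 0 is a terminus of the linear molecule — no cut)
  QalVI (GCCT, off=4): starts [7, 44, 118, 127, 139, 175, 209] → cuts [11, 48, 122, 131, 143, 179, 213]

Pooled cuts: [11, 21, 26, 30, 48, 49, 62, 70, 82, 88, 122, 131, 132, 143, 155, 179, 184, 196, 213, 222, 229, 235, 241]

Fragment lengths:
  [0,11): 11 bp
  [11,21): 10 bp
  [21,26): 5 bp
  [26,30): 4 bp
  [30,48): 18 bp
  [48,49): 1 bp
  [49,62): 13 bp
  [62,70): 8 bp
  [70,82): 12 bp
  [82,88): 6 bp
  [88,122): 34 bp
  [122,131): 9 bp
  [131,132): 1 bp
  [132,143): 11 bp
  [143,155): 12 bp
  [155,179): 24 bp
  [179,184): 5 bp
  [184,196): 12 bp
  [196,213): 17 bp
  [213,222): 9 bp
  [222,229): 7 bp
  [229,235): 6 bp
  [235,241): 6 bp
  [241,255): 14 bp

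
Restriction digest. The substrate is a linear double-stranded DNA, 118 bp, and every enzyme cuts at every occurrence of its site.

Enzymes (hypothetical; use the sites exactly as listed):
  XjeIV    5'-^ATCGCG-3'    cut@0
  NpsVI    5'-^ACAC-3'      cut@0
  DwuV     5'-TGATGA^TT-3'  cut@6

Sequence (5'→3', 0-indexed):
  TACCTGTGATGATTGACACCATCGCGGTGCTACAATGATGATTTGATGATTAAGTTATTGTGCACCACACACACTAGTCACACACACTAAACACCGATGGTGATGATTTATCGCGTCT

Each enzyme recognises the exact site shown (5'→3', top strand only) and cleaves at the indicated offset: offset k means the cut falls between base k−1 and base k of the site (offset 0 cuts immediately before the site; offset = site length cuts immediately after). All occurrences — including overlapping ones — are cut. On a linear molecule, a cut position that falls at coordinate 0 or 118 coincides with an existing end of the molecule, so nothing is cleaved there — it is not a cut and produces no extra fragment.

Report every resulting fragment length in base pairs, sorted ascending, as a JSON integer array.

Site scan:
  XjeIV ATCGCG/0: at [20, 109] ⇒ [20, 109]
  NpsVI ACAC/0: at [15, 66, 68, 70, 79, 81, 83, 90] ⇒ [15, 66, 68, 70, 79, 81, 83, 90]
  DwuV TGATGATT/6: at [6, 35, 43, 100] ⇒ [12, 41, 49, 106]

All cut coordinates (distinct, sorted): [12, 15, 20, 41, 49, 66, 68, 70, 79, 81, 83, 90, 106, 109]

Fragments:
  [0,12): 12 bp
  [12,15): 3 bp
  [15,20): 5 bp
  [20,41): 21 bp
  [41,49): 8 bp
  [49,66): 17 bp
  [66,68): 2 bp
  [68,70): 2 bp
  [70,79): 9 bp
  [79,81): 2 bp
  [81,83): 2 bp
  [83,90): 7 bp
  [90,106): 16 bp
  [106,109): 3 bp
  [109,118): 9 bp

[2,2,2,2,3,3,5,7,8,9,9,12,16,17,21]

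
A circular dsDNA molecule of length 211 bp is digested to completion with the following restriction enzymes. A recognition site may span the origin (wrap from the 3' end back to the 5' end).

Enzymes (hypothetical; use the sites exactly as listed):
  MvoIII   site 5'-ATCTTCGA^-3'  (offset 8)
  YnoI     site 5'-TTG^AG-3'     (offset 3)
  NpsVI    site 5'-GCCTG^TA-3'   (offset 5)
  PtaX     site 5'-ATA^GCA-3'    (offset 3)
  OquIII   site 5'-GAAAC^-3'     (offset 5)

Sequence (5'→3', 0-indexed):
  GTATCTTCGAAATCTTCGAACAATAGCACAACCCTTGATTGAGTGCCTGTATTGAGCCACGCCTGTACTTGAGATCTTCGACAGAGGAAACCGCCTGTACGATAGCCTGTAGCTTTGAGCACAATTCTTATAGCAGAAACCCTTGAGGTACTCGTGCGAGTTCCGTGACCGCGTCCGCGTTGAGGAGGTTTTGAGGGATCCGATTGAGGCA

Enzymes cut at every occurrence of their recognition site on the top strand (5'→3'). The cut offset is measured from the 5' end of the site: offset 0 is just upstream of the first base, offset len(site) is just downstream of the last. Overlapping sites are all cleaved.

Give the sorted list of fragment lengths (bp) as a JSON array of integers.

[5,5,6,6,6,8,8,8,9,10,10,11,11,12,13,15,15,16,37]

Per-enzyme occurrences:
  MvoIII ATCTTCGA/8: at [2, 11, 73] ⇒ [10, 19, 81]
  YnoI TTGAG/3: at [38, 51, 68, 114, 142, 179, 190, 203] ⇒ [41, 54, 71, 117, 145, 182, 193, 206]
  NpsVI GCCTGTA/5: at [44, 60, 92, 104] ⇒ [49, 65, 97, 109]
  PtaX ATAGCA/3: at [22, 129] ⇒ [25, 132]
  OquIII GAAAC/5: at [86, 135] ⇒ [91, 140]

All cut coordinates (distinct, sorted): [10, 19, 25, 41, 49, 54, 65, 71, 81, 91, 97, 109, 117, 132, 140, 145, 182, 193, 206]

Fragments:
  10→19: 9 bp
  19→25: 6 bp
  25→41: 16 bp
  41→49: 8 bp
  49→54: 5 bp
  54→65: 11 bp
  65→71: 6 bp
  71→81: 10 bp
  81→91: 10 bp
  91→97: 6 bp
  97→109: 12 bp
  109→117: 8 bp
  117→132: 15 bp
  132→140: 8 bp
  140→145: 5 bp
  145→182: 37 bp
  182→193: 11 bp
  193→206: 13 bp
  206→10 (wrap): 211-206+10 = 15 bp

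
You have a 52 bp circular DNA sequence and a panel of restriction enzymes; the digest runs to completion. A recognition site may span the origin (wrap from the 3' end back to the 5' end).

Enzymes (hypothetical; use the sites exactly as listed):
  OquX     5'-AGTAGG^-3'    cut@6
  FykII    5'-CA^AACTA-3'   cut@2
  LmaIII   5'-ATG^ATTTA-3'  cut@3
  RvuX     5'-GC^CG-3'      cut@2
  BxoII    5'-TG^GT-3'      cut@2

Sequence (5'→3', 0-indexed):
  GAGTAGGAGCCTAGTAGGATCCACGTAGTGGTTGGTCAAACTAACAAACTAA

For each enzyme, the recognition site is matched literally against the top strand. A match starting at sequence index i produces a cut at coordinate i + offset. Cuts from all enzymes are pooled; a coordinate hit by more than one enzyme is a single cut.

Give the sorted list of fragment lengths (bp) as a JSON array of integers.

Scan for sites:
  OquX AGTAGG/6: at [1, 12] ⇒ [7, 18]
  FykII CAAACTA/2: at [36, 44] ⇒ [38, 46]
  LmaIII (ATGATTTA, off=3): no sites
  RvuX (GCCG, off=2): no sites
  BxoII TGGT/2: at [28, 32] ⇒ [30, 34]

Pooled cuts: [7, 18, 30, 34, 38, 46]

Fragment lengths:
  7→18: 11 bp
  18→30: 12 bp
  30→34: 4 bp
  34→38: 4 bp
  38→46: 8 bp
  46→7 (wrap): 52-46+7 = 13 bp

[4,4,8,11,12,13]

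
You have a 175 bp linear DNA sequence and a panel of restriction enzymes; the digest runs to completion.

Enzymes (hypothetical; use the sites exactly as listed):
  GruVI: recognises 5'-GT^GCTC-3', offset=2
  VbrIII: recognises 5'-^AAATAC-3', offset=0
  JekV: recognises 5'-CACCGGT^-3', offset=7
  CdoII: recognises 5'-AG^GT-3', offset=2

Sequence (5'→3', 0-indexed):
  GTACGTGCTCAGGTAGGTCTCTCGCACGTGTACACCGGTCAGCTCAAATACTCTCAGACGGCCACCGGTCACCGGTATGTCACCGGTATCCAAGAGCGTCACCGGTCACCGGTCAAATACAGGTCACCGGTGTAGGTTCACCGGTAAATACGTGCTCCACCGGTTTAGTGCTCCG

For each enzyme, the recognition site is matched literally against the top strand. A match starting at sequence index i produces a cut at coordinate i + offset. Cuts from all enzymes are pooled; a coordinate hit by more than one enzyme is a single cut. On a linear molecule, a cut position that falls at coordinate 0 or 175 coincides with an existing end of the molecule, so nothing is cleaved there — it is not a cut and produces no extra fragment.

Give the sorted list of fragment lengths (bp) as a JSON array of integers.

Scan for sites:
  GruVI GTGCTC/2: at [4, 151, 167] ⇒ [6, 153, 169]
  VbrIII AAATAC/0: at [45, 114, 145] ⇒ [45, 114, 145]
  JekV CACCGGT/7: at [32, 62, 69, 80, 99, 106, 124, 138, 157] ⇒ [39, 69, 76, 87, 106, 113, 131, 145, 164]
  CdoII AGGT/2: at [10, 14, 120, 133] ⇒ [12, 16, 122, 135]

All cut coordinates (distinct, sorted): [6, 12, 16, 39, 45, 69, 76, 87, 106, 113, 114, 122, 131, 135, 145, 153, 164, 169]

Fragments:
  [0,6): 6 bp
  [6,12): 6 bp
  [12,16): 4 bp
  [16,39): 23 bp
  [39,45): 6 bp
  [45,69): 24 bp
  [69,76): 7 bp
  [76,87): 11 bp
  [87,106): 19 bp
  [106,113): 7 bp
  [113,114): 1 bp
  [114,122): 8 bp
  [122,131): 9 bp
  [131,135): 4 bp
  [135,145): 10 bp
  [145,153): 8 bp
  [153,164): 11 bp
  [164,169): 5 bp
  [169,175): 6 bp

[1,4,4,5,6,6,6,6,7,7,8,8,9,10,11,11,19,23,24]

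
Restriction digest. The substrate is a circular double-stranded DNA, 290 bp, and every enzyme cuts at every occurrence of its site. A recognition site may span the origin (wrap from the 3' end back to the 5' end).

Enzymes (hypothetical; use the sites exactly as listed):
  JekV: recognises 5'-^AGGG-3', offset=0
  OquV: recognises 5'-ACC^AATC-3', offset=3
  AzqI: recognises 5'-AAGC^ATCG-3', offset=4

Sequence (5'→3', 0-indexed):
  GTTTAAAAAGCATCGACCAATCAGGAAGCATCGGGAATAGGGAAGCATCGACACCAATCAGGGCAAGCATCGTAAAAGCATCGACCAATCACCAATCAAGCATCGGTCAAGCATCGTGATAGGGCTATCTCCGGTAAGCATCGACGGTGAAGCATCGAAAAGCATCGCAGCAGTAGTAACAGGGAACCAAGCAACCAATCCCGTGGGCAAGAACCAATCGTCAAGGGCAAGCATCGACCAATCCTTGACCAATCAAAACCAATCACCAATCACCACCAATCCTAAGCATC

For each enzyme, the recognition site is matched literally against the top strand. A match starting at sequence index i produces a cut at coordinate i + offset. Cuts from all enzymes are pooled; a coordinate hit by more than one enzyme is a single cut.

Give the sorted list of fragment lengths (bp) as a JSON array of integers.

Per-enzyme occurrences:
  JekV (AGGG, off=0): starts [38, 59, 120, 180, 223] → cuts [38, 59, 120, 180, 223]
  OquV (ACCAATC, off=3): starts [15, 52, 83, 90, 193, 212, 236, 247, 257, 264, 274] → cuts [18, 55, 86, 93, 196, 215, 239, 250, 260, 267, 277]
  AzqI (AAGCATCG, off=4): starts [7, 25, 42, 64, 75, 97, 108, 135, 149, 159, 228, 283] → cuts [11, 29, 46, 68, 79, 101, 112, 139, 153, 163, 232, 287]

Pooled cuts: [11, 18, 29, 38, 46, 55, 59, 68, 79, 86, 93, 101, 112, 120, 139, 153, 163, 180, 196, 215, 223, 232, 239, 250, 260, 267, 277, 287]

Fragment lengths:
  11→18: 7 bp
  18→29: 11 bp
  29→38: 9 bp
  38→46: 8 bp
  46→55: 9 bp
  55→59: 4 bp
  59→68: 9 bp
  68→79: 11 bp
  79→86: 7 bp
  86→93: 7 bp
  93→101: 8 bp
  101→112: 11 bp
  112→120: 8 bp
  120→139: 19 bp
  139→153: 14 bp
  153→163: 10 bp
  163→180: 17 bp
  180→196: 16 bp
  196→215: 19 bp
  215→223: 8 bp
  223→232: 9 bp
  232→239: 7 bp
  239→250: 11 bp
  250→260: 10 bp
  260→267: 7 bp
  267→277: 10 bp
  277→287: 10 bp
  287→11 (wrap): 290-287+11 = 14 bp

[4,7,7,7,7,7,8,8,8,8,9,9,9,9,10,10,10,10,11,11,11,11,14,14,16,17,19,19]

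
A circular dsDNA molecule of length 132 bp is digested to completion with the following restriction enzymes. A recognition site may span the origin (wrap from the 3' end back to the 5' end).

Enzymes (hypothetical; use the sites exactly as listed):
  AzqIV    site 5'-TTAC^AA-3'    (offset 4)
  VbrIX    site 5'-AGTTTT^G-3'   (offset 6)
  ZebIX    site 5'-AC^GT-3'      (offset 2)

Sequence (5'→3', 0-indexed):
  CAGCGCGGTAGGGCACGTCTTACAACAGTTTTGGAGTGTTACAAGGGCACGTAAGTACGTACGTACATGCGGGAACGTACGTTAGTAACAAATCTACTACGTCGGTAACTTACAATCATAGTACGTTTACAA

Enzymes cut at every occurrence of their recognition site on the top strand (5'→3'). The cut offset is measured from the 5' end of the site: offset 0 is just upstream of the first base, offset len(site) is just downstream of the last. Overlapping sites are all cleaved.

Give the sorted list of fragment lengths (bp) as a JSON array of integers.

[4,4,6,7,8,8,9,10,11,13,14,18,20]

Per-enzyme occurrences:
  AzqIV (TTACAA, off=4): starts [19, 38, 109, 126] → cuts [23, 42, 113, 130]
  VbrIX (AGTTTTG, off=6): starts [26] → cuts [32]
  ZebIX (ACGT, off=2): starts [14, 48, 56, 60, 74, 78, 98, 122] → cuts [16, 50, 58, 62, 76, 80, 100, 124]

Pooled cuts: [16, 23, 32, 42, 50, 58, 62, 76, 80, 100, 113, 124, 130]

Fragment lengths:
  16→23: 7 bp
  23→32: 9 bp
  32→42: 10 bp
  42→50: 8 bp
  50→58: 8 bp
  58→62: 4 bp
  62→76: 14 bp
  76→80: 4 bp
  80→100: 20 bp
  100→113: 13 bp
  113→124: 11 bp
  124→130: 6 bp
  130→16 (wrap): 132-130+16 = 18 bp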